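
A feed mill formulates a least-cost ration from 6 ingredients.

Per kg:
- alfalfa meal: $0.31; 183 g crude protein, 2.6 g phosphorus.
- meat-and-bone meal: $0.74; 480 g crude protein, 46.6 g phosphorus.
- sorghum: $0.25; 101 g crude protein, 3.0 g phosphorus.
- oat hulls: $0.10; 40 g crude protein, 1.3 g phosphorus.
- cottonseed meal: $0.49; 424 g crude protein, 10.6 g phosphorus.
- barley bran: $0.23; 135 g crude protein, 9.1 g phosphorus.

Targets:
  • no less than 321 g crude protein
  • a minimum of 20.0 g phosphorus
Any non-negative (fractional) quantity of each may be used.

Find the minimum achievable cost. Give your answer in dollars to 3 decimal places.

Let x1 = kg of alfalfa meal, x2 = kg of meat-and-bone meal, x3 = kg of sorghum, x4 = kg of oat hulls, x5 = kg of cottonseed meal, x6 = kg of barley bran.
Minimize 0.31x1 + 0.74x2 + 0.25x3 + 0.1x4 + 0.49x5 + 0.23x6 with:
  183x1 + 480x2 + 101x3 + 40x4 + 424x5 + 135x6 ≥ 321   (crude protein)
  2.6x1 + 46.6x2 + 3x3 + 1.3x4 + 10.6x5 + 9.1x6 ≥ 20   (phosphorus)
  x1, x2, x3, x4, x5, x6 ≥ 0.
The optimal basis is {meat-and-bone meal, cottonseed meal}; alfalfa meal, sorghum, oat hulls, barley bran drop out. There the crude protein and phosphorus constraints are tight.
So meat-and-bone meal = 0.3461 kg, cottonseed meal = 0.3653 kg.
Cost = 0.74·0.3461 + 0.49·0.3653 = 0.43511.

$0.435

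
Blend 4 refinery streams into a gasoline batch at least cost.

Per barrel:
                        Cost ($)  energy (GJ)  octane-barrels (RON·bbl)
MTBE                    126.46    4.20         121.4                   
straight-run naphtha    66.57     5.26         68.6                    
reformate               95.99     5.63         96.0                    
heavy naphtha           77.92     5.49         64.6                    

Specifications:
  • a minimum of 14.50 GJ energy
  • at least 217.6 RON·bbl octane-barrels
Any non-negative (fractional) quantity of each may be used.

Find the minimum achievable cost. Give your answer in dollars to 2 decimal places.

Let x1 = barrels of MTBE, x2 = barrels of straight-run naphtha, x3 = barrels of reformate, x4 = barrels of heavy naphtha.
Minimize 126.46x1 + 66.57x2 + 95.99x3 + 77.92x4 subject to:
  4.2x1 + 5.26x2 + 5.63x3 + 5.49x4 ≥ 14.5   (energy)
  121.4x1 + 68.6x2 + 96x3 + 64.6x4 ≥ 217.6   (octane-barrels)
  x1, x2, x3, x4 ≥ 0.
At the optimum only straight-run naphtha is positive (MTBE, reformate, heavy naphtha = 0). Binding constraint: octane-barrels.
Solving gives x2 = 3.172.
Total cost: 66.57·3.172 = 211.1600.

$211.16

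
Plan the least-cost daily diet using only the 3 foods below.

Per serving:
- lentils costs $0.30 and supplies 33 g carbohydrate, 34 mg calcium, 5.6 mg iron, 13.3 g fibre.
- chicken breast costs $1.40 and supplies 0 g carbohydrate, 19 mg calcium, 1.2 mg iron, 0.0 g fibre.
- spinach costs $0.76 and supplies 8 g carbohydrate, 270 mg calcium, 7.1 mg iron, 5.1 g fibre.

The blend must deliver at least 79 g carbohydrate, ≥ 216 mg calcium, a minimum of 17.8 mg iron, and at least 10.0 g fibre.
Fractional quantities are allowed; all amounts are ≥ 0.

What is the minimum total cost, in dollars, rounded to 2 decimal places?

$1.13

Set it up as a linear program. Let x1 = servings of lentils, x2 = servings of chicken breast, x3 = servings of spinach.
min 0.3x1 + 1.4x2 + 0.76x3 subject to:
  33x1 + 8x3 ≥ 79   (carbohydrate)
  34x1 + 19x2 + 270x3 ≥ 216   (calcium)
  5.6x1 + 1.2x2 + 7.1x3 ≥ 17.8   (iron)
  13.3x1 + 5.1x3 ≥ 10   (fibre)
  x1, x2, x3 ≥ 0.
The cheapest feasible vertex uses only lentils, spinach; chicken breast is not used. Binding constraints: calcium and iron.
Optimal quantities: lentils = 2.575 servings, spinach = 0.4757 servings.
Hence cost = 0.3·2.575 + 0.76·0.4757 = $1.1340.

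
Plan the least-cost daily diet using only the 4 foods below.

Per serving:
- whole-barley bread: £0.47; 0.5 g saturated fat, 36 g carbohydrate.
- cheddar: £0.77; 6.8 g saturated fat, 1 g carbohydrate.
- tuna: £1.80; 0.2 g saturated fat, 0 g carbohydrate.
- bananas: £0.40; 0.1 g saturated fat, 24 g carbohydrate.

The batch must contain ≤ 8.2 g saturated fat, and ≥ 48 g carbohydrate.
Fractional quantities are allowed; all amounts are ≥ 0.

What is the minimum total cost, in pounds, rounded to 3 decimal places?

£0.627

Let x1 = servings of whole-barley bread, x2 = servings of cheddar, x3 = servings of tuna, x4 = servings of bananas.
Minimize 0.47x1 + 0.77x2 + 1.8x3 + 0.4x4 with:
  0.5x1 + 6.8x2 + 0.2x3 + 0.1x4 ≤ 8.2   (saturated fat)
  36x1 + 1x2 + 24x4 ≥ 48   (carbohydrate)
  x1, x2, x3, x4 ≥ 0.
The minimum-cost mix takes nothing from cheddar, tuna, bananas — only whole-barley bread. Binding constraint: carbohydrate.
So whole-barley bread = 1.333 servings.
Cost = 0.47·1.333 = 0.62651.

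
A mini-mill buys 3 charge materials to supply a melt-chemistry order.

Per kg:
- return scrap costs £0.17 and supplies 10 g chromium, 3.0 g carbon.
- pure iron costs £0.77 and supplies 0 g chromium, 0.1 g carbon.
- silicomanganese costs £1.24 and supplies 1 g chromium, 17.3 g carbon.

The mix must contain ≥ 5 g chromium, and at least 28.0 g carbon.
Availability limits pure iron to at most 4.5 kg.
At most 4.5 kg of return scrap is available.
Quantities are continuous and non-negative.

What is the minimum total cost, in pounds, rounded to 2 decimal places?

Treat it as an LP. Let x1 = kg of return scrap, x2 = kg of pure iron, x3 = kg of silicomanganese.
min 0.17x1 + 0.77x2 + 1.24x3 s.t.:
  10x1 + 1x3 ≥ 5   (chromium)
  3x1 + 0.1x2 + 17.3x3 ≥ 28   (carbon)
  x2 ≤ 4.5
  x1 ≤ 4.5
  x1, x2, x3 ≥ 0.
The minimum-cost mix takes nothing from pure iron — only return scrap, silicomanganese. The carbon and the return scrap cap requirements are met with equality.
So return scrap = 4.5 kg, silicomanganese = 0.8382 kg.
Hence cost = 0.17·4.5 + 1.24·0.8382 = £1.8044.

£1.80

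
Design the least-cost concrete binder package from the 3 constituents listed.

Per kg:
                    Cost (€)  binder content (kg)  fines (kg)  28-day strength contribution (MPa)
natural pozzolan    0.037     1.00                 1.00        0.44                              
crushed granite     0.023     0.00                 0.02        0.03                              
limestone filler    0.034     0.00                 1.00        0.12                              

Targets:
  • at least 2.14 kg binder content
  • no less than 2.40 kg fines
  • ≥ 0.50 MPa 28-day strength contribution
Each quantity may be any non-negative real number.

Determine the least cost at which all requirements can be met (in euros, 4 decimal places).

Treat it as an LP. Let x1 = kg of natural pozzolan, x2 = kg of crushed granite, x3 = kg of limestone filler.
min 0.037x1 + 0.023x2 + 0.034x3 subject to:
  1x1 ≥ 2.14   (binder content)
  1x1 + 0.02x2 + 1x3 ≥ 2.4   (fines)
  0.44x1 + 0.03x2 + 0.12x3 ≥ 0.5   (28-day strength contribution)
  x1, x2, x3 ≥ 0.
The cheapest feasible vertex uses only natural pozzolan, limestone filler; crushed granite is not used. There the binder content and fines constraints are tight.
Solving gives x1 = 2.14, x3 = 0.26.
Objective = 0.037·2.14 + 0.034·0.26 = 0.088020.

€0.0880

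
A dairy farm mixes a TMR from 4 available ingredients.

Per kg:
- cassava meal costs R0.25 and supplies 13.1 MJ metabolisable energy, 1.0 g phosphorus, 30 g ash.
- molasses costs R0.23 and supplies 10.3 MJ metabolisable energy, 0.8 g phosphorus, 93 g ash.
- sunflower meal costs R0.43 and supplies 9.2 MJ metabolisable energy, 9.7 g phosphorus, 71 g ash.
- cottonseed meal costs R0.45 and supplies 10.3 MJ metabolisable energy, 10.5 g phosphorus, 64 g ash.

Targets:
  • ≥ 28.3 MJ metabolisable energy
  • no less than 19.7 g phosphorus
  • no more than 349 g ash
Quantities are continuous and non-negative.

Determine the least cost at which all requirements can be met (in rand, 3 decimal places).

Let x1 = kg of cassava meal, x2 = kg of molasses, x3 = kg of sunflower meal, x4 = kg of cottonseed meal.
Minimise 0.25x1 + 0.23x2 + 0.43x3 + 0.45x4 subject to:
  13.1x1 + 10.3x2 + 9.2x3 + 10.3x4 ≥ 28.3   (metabolisable energy)
  1x1 + 0.8x2 + 9.7x3 + 10.5x4 ≥ 19.7   (phosphorus)
  30x1 + 93x2 + 71x3 + 64x4 ≤ 349   (ash)
  x1, x2, x3, x4 ≥ 0.
At the optimum only cassava meal, cottonseed meal are positive (molasses, sunflower meal = 0). There the metabolisable energy and phosphorus constraints are tight.
That vertex is x1 = 0.7406, x4 = 1.806.
Objective = 0.25·0.7406 + 0.45·1.806 = 0.99785.

R0.998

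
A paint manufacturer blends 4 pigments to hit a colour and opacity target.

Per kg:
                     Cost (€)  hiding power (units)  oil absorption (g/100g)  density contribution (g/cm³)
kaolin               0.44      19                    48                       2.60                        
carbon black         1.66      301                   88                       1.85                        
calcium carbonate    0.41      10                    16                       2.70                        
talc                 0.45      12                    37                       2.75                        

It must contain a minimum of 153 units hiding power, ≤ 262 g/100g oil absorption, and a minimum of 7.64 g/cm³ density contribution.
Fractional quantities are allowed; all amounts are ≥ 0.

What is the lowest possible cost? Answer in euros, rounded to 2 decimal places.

This is a linear program. Let x1 = kg of kaolin, x2 = kg of carbon black, x3 = kg of calcium carbonate, x4 = kg of talc.
Minimize 0.44x1 + 1.66x2 + 0.41x3 + 0.45x4 s.t.:
  19x1 + 301x2 + 10x3 + 12x4 ≥ 153   (hiding power)
  48x1 + 88x2 + 16x3 + 37x4 ≤ 262   (oil absorption)
  2.6x1 + 1.85x2 + 2.7x3 + 2.75x4 ≥ 7.64   (density contribution)
  x1, x2, x3, x4 ≥ 0.
The cheapest feasible vertex uses only carbon black, calcium carbonate; kaolin, talc are not used. Binding constraints: hiding power and density contribution.
Optimal quantities: carbon black = 0.4239 kg, calcium carbonate = 2.539 kg.
Total cost: 1.66·0.4239 + 0.41·2.539 = 1.7447.

€1.74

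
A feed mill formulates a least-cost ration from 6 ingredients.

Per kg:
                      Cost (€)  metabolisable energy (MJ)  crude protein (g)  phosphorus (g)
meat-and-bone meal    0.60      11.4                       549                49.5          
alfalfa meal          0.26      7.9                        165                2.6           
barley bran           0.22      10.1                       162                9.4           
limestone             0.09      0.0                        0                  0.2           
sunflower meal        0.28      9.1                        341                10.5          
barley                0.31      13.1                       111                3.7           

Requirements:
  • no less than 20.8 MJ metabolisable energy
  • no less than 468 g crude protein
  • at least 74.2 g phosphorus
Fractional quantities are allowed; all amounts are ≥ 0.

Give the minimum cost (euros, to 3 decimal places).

€0.949

This is a linear program. Let x1 = kg of meat-and-bone meal, x2 = kg of alfalfa meal, x3 = kg of barley bran, x4 = kg of limestone, x5 = kg of sunflower meal, x6 = kg of barley.
min 0.6x1 + 0.26x2 + 0.22x3 + 0.09x4 + 0.28x5 + 0.31x6 with:
  11.4x1 + 7.9x2 + 10.1x3 + 9.1x5 + 13.1x6 ≥ 20.8   (metabolisable energy)
  549x1 + 165x2 + 162x3 + 341x5 + 111x6 ≥ 468   (crude protein)
  49.5x1 + 2.6x2 + 9.4x3 + 0.2x4 + 10.5x5 + 3.7x6 ≥ 74.2   (phosphorus)
  x1, x2, x3, x4, x5, x6 ≥ 0.
The optimal basis is {meat-and-bone meal, barley bran}; alfalfa meal, limestone, sunflower meal, barley drop out. There the metabolisable energy and phosphorus constraints are tight.
That vertex is x1 = 1.41, x3 = 0.4677.
Total cost: 0.6·1.41 + 0.22·0.4677 = 0.94889.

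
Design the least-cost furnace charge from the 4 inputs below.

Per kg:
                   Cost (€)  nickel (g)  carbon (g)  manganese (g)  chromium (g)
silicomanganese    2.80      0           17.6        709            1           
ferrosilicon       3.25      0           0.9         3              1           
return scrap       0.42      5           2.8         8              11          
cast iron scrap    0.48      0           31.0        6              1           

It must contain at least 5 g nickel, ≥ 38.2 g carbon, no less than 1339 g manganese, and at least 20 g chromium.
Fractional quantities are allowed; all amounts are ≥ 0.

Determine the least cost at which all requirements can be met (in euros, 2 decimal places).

€5.94

Let x1 = kg of silicomanganese, x2 = kg of ferrosilicon, x3 = kg of return scrap, x4 = kg of cast iron scrap.
Minimise 2.8x1 + 3.25x2 + 0.42x3 + 0.48x4 with:
  5x3 ≥ 5   (nickel)
  17.6x1 + 0.9x2 + 2.8x3 + 31x4 ≥ 38.2   (carbon)
  709x1 + 3x2 + 8x3 + 6x4 ≥ 1339   (manganese)
  1x1 + 1x2 + 11x3 + 1x4 ≥ 20   (chromium)
  x1, x2, x3, x4 ≥ 0.
The minimum-cost mix takes nothing from ferrosilicon — only silicomanganese, return scrap, cast iron scrap. There the carbon, manganese, chromium constraints are tight.
Optimal quantities: silicomanganese = 1.87 kg, return scrap = 1.646 kg, cast iron scrap = 0.022 kg.
Cost = 2.8·1.87 + 0.42·1.646 + 0.48·0.022 = 5.9379.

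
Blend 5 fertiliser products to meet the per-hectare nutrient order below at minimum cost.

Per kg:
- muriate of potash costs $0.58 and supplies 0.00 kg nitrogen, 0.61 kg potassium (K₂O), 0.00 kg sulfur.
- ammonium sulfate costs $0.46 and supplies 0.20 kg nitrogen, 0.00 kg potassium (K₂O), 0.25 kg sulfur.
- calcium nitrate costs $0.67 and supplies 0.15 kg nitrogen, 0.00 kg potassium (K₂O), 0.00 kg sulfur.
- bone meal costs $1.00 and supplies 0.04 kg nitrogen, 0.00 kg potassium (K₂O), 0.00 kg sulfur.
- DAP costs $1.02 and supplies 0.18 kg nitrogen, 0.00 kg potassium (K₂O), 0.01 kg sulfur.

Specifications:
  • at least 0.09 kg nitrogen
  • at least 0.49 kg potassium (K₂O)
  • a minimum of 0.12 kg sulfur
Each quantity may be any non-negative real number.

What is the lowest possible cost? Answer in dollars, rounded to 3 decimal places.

$0.687

Let x1 = kg of muriate of potash, x2 = kg of ammonium sulfate, x3 = kg of calcium nitrate, x4 = kg of bone meal, x5 = kg of DAP.
Minimise 0.58x1 + 0.46x2 + 0.67x3 + 1x4 + 1.02x5 s.t.:
  0.2x2 + 0.15x3 + 0.04x4 + 0.18x5 ≥ 0.09   (nitrogen)
  0.61x1 ≥ 0.49   (potassium (K₂O))
  0.25x2 + 0.01x5 ≥ 0.12   (sulfur)
  x1, x2, x3, x4, x5 ≥ 0.
The optimal basis is {muriate of potash, ammonium sulfate}; calcium nitrate, bone meal, DAP drop out. There the potassium (K₂O) and sulfur constraints are tight.
So muriate of potash = 0.8033 kg, ammonium sulfate = 0.48 kg.
Total cost: 0.58·0.8033 + 0.46·0.48 = 0.68671.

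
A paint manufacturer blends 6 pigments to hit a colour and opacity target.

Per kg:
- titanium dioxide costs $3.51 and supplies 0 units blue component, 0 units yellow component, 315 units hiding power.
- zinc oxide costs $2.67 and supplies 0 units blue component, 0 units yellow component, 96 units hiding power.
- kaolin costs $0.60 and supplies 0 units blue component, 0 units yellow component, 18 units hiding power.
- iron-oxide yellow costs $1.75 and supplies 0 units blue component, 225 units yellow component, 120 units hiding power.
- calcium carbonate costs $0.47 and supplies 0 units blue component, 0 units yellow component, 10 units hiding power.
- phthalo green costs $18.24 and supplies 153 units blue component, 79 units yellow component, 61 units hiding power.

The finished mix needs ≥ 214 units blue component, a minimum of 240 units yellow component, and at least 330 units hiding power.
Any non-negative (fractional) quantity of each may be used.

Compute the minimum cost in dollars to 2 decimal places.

Let x1 = kg of titanium dioxide, x2 = kg of zinc oxide, x3 = kg of kaolin, x4 = kg of iron-oxide yellow, x5 = kg of calcium carbonate, x6 = kg of phthalo green.
Minimize 3.51x1 + 2.67x2 + 0.6x3 + 1.75x4 + 0.47x5 + 18.24x6 with:
  153x6 ≥ 214   (blue component)
  225x4 + 79x6 ≥ 240   (yellow component)
  315x1 + 96x2 + 18x3 + 120x4 + 10x5 + 61x6 ≥ 330   (hiding power)
  x1, x2, x3, x4, x5, x6 ≥ 0.
The optimal basis is {titanium dioxide, iron-oxide yellow, phthalo green}; zinc oxide, kaolin, calcium carbonate drop out. The blue component, yellow component, hiding power requirements are met with equality.
Solving gives x1 = 0.5575, x4 = 0.5756, x6 = 1.399.
Hence cost = 3.51·0.5575 + 1.75·0.5756 + 18.24·1.399 = $28.4819.

$28.48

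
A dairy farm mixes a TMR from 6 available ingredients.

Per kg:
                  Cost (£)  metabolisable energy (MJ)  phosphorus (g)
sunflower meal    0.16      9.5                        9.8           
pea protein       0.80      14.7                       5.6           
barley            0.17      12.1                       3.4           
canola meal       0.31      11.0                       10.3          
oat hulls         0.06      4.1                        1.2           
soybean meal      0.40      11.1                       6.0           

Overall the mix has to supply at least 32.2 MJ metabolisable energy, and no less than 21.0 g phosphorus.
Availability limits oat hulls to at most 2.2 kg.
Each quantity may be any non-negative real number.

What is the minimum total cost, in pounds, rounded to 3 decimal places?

£0.497

Set it up as a linear program. Let x1 = kg of sunflower meal, x2 = kg of pea protein, x3 = kg of barley, x4 = kg of canola meal, x5 = kg of oat hulls, x6 = kg of soybean meal.
Minimize 0.16x1 + 0.8x2 + 0.17x3 + 0.31x4 + 0.06x5 + 0.4x6 subject to:
  9.5x1 + 14.7x2 + 12.1x3 + 11x4 + 4.1x5 + 11.1x6 ≥ 32.2   (metabolisable energy)
  9.8x1 + 5.6x2 + 3.4x3 + 10.3x4 + 1.2x5 + 6x6 ≥ 21   (phosphorus)
  x5 ≤ 2.2
  x1, x2, x3, x4, x5, x6 ≥ 0.
The optimal basis is {sunflower meal, barley}; pea protein, canola meal, oat hulls, soybean meal drop out. There the metabolisable energy and phosphorus constraints are tight.
So sunflower meal = 1.676 kg, barley = 1.345 kg.
Objective = 0.16·1.676 + 0.17·1.345 = 0.49681.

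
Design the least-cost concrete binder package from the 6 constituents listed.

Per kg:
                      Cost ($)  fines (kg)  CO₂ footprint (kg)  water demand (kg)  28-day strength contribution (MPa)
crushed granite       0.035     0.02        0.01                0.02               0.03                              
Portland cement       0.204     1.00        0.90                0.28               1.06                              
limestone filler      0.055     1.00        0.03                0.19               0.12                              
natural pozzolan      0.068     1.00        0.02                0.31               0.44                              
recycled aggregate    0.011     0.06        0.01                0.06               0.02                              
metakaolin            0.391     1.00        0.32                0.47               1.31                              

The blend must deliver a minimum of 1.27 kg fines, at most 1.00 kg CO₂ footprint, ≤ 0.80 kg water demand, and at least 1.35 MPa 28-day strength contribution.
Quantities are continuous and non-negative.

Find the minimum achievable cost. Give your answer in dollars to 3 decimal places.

Set it up as a linear program. Let x1 = kg of crushed granite, x2 = kg of Portland cement, x3 = kg of limestone filler, x4 = kg of natural pozzolan, x5 = kg of recycled aggregate, x6 = kg of metakaolin.
Minimize 0.035x1 + 0.204x2 + 0.055x3 + 0.068x4 + 0.011x5 + 0.391x6 s.t.:
  0.02x1 + 1x2 + 1x3 + 1x4 + 0.06x5 + 1x6 ≥ 1.27   (fines)
  0.01x1 + 0.9x2 + 0.03x3 + 0.02x4 + 0.01x5 + 0.32x6 ≤ 1   (CO₂ footprint)
  0.02x1 + 0.28x2 + 0.19x3 + 0.31x4 + 0.06x5 + 0.47x6 ≤ 0.8   (water demand)
  0.03x1 + 1.06x2 + 0.12x3 + 0.44x4 + 0.02x5 + 1.31x6 ≥ 1.35   (28-day strength contribution)
  x1, x2, x3, x4, x5, x6 ≥ 0.
The minimum-cost mix takes nothing from crushed granite, limestone filler, recycled aggregate, metakaolin — only Portland cement, natural pozzolan. The water demand and 28-day strength contribution requirements are met with equality.
Optimal quantities: Portland cement = 0.3238 kg, natural pozzolan = 2.288 kg.
Cost = 0.204·0.3238 + 0.068·2.288 = 0.22164.

$0.222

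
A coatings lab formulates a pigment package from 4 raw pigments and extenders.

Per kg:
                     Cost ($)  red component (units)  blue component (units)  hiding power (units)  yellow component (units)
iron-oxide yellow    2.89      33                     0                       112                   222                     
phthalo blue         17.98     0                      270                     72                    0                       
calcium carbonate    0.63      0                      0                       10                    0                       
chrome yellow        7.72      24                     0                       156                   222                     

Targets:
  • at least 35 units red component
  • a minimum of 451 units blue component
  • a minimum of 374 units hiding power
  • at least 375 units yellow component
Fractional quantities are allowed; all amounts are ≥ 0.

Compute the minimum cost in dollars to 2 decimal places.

$36.58

This is a linear program. Let x1 = kg of iron-oxide yellow, x2 = kg of phthalo blue, x3 = kg of calcium carbonate, x4 = kg of chrome yellow.
min 2.89x1 + 17.98x2 + 0.63x3 + 7.72x4 subject to:
  33x1 + 24x4 ≥ 35   (red component)
  270x2 ≥ 451   (blue component)
  112x1 + 72x2 + 10x3 + 156x4 ≥ 374   (hiding power)
  222x1 + 222x4 ≥ 375   (yellow component)
  x1, x2, x3, x4 ≥ 0.
The optimal basis is {iron-oxide yellow, phthalo blue}; calcium carbonate, chrome yellow drop out. Binding constraints: blue component and hiding power.
Optimal quantities: iron-oxide yellow = 2.2655 kg, phthalo blue = 1.6704 kg.
Hence cost = 2.89·2.2655 + 17.98·1.6704 = $36.5811.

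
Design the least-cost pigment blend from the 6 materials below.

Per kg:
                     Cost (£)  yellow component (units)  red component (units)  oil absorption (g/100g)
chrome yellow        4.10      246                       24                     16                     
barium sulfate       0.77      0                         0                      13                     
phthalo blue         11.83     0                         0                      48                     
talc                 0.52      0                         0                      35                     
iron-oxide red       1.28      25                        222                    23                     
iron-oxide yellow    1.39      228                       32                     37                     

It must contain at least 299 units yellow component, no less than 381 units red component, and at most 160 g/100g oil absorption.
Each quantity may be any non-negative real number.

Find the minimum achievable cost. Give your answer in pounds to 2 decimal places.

£3.57

Let x1 = kg of chrome yellow, x2 = kg of barium sulfate, x3 = kg of phthalo blue, x4 = kg of talc, x5 = kg of iron-oxide red, x6 = kg of iron-oxide yellow.
Minimize 4.1x1 + 0.77x2 + 11.83x3 + 0.52x4 + 1.28x5 + 1.39x6 subject to:
  246x1 + 25x5 + 228x6 ≥ 299   (yellow component)
  24x1 + 222x5 + 32x6 ≥ 381   (red component)
  16x1 + 13x2 + 48x3 + 35x4 + 23x5 + 37x6 ≤ 160   (oil absorption)
  x1, x2, x3, x4, x5, x6 ≥ 0.
The optimal basis is {iron-oxide red, iron-oxide yellow}; chrome yellow, barium sulfate, phthalo blue, talc drop out. Binding constraints: yellow component and red component.
So iron-oxide red = 1.552 kg, iron-oxide yellow = 1.141 kg.
Objective = 1.28·1.552 + 1.39·1.141 = 3.5726.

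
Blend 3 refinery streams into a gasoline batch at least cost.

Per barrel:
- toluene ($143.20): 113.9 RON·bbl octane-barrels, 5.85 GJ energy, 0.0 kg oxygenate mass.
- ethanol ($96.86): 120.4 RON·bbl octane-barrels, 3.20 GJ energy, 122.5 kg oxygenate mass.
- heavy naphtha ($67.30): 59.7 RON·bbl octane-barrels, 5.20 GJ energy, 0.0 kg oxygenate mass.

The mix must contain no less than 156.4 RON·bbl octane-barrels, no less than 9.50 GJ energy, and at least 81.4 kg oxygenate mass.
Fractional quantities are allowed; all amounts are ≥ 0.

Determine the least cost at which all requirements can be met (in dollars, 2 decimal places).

$159.79

Let x1 = barrels of toluene, x2 = barrels of ethanol, x3 = barrels of heavy naphtha.
Minimize 143.2x1 + 96.86x2 + 67.3x3 s.t.:
  113.9x1 + 120.4x2 + 59.7x3 ≥ 156.4   (octane-barrels)
  5.85x1 + 3.2x2 + 5.2x3 ≥ 9.5   (energy)
  122.5x2 ≥ 81.4   (oxygenate mass)
  x1, x2, x3 ≥ 0.
The cheapest feasible vertex uses only ethanol, heavy naphtha; toluene is not used. The energy and oxygenate mass requirements are met with equality.
Solving gives x2 = 0.6645, x3 = 1.418.
Cost = 96.86·0.6645 + 67.3·1.418 = 159.7949.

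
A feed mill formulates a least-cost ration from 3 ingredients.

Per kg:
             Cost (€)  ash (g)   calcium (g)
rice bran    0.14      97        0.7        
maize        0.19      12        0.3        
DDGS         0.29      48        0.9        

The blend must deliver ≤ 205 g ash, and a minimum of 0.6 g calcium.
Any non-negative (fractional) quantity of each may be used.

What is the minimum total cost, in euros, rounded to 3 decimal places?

Let x1 = kg of rice bran, x2 = kg of maize, x3 = kg of DDGS.
min 0.14x1 + 0.19x2 + 0.29x3 subject to:
  97x1 + 12x2 + 48x3 ≤ 205   (ash)
  0.7x1 + 0.3x2 + 0.9x3 ≥ 0.6   (calcium)
  x1, x2, x3 ≥ 0.
The cheapest feasible vertex uses only rice bran; maize, DDGS are not used. Binding constraint: calcium.
So rice bran = 0.8571 kg.
Objective = 0.14·0.8571 = 0.11999.

€0.120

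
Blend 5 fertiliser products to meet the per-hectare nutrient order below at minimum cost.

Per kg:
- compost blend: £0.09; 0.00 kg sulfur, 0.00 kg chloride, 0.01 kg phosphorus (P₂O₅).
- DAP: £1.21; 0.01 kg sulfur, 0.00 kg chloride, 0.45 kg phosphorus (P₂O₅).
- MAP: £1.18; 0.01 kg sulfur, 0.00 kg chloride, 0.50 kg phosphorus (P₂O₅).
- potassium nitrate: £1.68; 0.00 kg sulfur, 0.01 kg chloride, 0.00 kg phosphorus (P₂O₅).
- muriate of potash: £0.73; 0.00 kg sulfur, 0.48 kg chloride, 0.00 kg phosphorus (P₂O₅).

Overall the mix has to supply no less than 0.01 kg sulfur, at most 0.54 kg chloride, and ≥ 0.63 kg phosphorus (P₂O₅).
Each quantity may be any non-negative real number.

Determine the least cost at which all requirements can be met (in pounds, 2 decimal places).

Treat it as an LP. Let x1 = kg of compost blend, x2 = kg of DAP, x3 = kg of MAP, x4 = kg of potassium nitrate, x5 = kg of muriate of potash.
min 0.09x1 + 1.21x2 + 1.18x3 + 1.68x4 + 0.73x5 s.t.:
  0.01x2 + 0.01x3 ≥ 0.01   (sulfur)
  0.01x4 + 0.48x5 ≤ 0.54   (chloride)
  0.01x1 + 0.45x2 + 0.5x3 ≥ 0.63   (phosphorus (P₂O₅))
  x1, x2, x3, x4, x5 ≥ 0.
At the optimum only MAP is positive (compost blend, DAP, potassium nitrate, muriate of potash = 0). There the phosphorus (P₂O₅) constraint is tight.
Solving gives x3 = 1.26.
Objective = 1.18·1.26 = 1.4868.

£1.49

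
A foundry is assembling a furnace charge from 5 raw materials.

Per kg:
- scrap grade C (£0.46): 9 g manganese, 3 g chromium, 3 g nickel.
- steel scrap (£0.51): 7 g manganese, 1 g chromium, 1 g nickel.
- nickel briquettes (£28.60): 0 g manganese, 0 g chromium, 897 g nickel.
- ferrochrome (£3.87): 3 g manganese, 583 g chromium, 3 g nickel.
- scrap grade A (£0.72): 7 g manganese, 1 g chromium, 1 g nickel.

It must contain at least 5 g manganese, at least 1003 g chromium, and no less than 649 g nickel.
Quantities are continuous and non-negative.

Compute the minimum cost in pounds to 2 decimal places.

£27.19

This is a linear program. Let x1 = kg of scrap grade C, x2 = kg of steel scrap, x3 = kg of nickel briquettes, x4 = kg of ferrochrome, x5 = kg of scrap grade A.
Minimize 0.46x1 + 0.51x2 + 28.6x3 + 3.87x4 + 0.72x5 with:
  9x1 + 7x2 + 3x4 + 7x5 ≥ 5   (manganese)
  3x1 + 1x2 + 583x4 + 1x5 ≥ 1003   (chromium)
  3x1 + 1x2 + 897x3 + 3x4 + 1x5 ≥ 649   (nickel)
  x1, x2, x3, x4, x5 ≥ 0.
The optimal basis is {nickel briquettes, ferrochrome}; scrap grade C, steel scrap, scrap grade A drop out. Binding constraints: chromium and nickel.
Optimal quantities: nickel briquettes = 0.7178 kg, ferrochrome = 1.72 kg.
Hence cost = 28.6·0.7178 + 3.87·1.72 = £27.1855.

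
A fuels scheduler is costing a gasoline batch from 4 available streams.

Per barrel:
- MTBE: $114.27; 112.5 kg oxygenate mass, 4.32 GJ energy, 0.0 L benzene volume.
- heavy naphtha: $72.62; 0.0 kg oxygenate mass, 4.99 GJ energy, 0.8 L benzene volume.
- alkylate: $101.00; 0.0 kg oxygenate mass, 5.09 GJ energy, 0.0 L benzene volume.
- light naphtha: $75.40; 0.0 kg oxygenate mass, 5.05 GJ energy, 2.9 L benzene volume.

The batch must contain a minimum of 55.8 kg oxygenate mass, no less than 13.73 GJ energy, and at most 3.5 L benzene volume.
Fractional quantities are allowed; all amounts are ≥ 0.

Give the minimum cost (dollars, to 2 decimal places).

Treat it as an LP. Let x1 = barrels of MTBE, x2 = barrels of heavy naphtha, x3 = barrels of alkylate, x4 = barrels of light naphtha.
Minimize 114.27x1 + 72.62x2 + 101x3 + 75.4x4 s.t.:
  112.5x1 ≥ 55.8   (oxygenate mass)
  4.32x1 + 4.99x2 + 5.09x3 + 5.05x4 ≥ 13.73   (energy)
  0.8x2 + 2.9x4 ≤ 3.5   (benzene volume)
  x1, x2, x3, x4 ≥ 0.
The optimal basis is {MTBE, heavy naphtha}; alkylate, light naphtha drop out. The oxygenate mass and energy requirements are met with equality.
That vertex is x1 = 0.496, x2 = 2.3221.
Hence cost = 114.27·0.496 + 72.62·2.3221 = $225.3088.

$225.31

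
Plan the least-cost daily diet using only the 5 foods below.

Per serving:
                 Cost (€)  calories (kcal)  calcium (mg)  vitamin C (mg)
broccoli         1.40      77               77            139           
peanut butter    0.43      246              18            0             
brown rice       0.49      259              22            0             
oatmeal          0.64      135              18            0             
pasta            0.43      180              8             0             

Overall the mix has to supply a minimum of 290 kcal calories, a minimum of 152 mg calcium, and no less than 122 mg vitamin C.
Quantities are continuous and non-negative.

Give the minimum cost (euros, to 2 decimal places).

€2.82

This is a linear program. Let x1 = servings of broccoli, x2 = servings of peanut butter, x3 = servings of brown rice, x4 = servings of oatmeal, x5 = servings of pasta.
Minimise 1.4x1 + 0.43x2 + 0.49x3 + 0.64x4 + 0.43x5 with:
  77x1 + 246x2 + 259x3 + 135x4 + 180x5 ≥ 290   (calories)
  77x1 + 18x2 + 22x3 + 18x4 + 8x5 ≥ 152   (calcium)
  139x1 ≥ 122   (vitamin C)
  x1, x2, x3, x4, x5 ≥ 0.
The optimal basis is {broccoli, brown rice}; peanut butter, oatmeal, pasta drop out. There the calories and calcium constraints are tight.
Optimal quantities: broccoli = 1.808 servings, brown rice = 0.5823 servings.
Cost = 1.4·1.808 + 0.49·0.5823 = 2.8165.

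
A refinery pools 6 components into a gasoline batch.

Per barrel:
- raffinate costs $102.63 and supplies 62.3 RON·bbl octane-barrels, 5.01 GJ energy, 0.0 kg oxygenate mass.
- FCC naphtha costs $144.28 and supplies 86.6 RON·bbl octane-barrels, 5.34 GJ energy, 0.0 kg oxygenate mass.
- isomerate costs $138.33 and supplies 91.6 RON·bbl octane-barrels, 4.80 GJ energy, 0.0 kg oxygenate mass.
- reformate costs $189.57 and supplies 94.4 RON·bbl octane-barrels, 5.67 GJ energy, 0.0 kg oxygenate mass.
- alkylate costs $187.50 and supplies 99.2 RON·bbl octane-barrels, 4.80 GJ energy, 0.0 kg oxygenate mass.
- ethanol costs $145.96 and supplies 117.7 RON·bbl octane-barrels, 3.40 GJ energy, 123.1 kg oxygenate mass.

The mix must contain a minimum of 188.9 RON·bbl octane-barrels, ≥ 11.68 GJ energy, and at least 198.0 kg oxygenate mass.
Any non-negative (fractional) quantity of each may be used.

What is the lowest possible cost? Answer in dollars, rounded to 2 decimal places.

Treat it as an LP. Let x1 = barrels of raffinate, x2 = barrels of FCC naphtha, x3 = barrels of isomerate, x4 = barrels of reformate, x5 = barrels of alkylate, x6 = barrels of ethanol.
Minimize 102.63x1 + 144.28x2 + 138.33x3 + 189.57x4 + 187.5x5 + 145.96x6 subject to:
  62.3x1 + 86.6x2 + 91.6x3 + 94.4x4 + 99.2x5 + 117.7x6 ≥ 188.9   (octane-barrels)
  5.01x1 + 5.34x2 + 4.8x3 + 5.67x4 + 4.8x5 + 3.4x6 ≥ 11.68   (energy)
  123.1x6 ≥ 198   (oxygenate mass)
  x1, x2, x3, x4, x5, x6 ≥ 0.
The minimum-cost mix takes nothing from FCC naphtha, isomerate, reformate, alkylate — only raffinate, ethanol. Binding constraints: energy and oxygenate mass.
That vertex is x1 = 1.23978, x6 = 1.60845.
Objective = 102.63·1.23978 + 145.96·1.60845 = 362.0080.

$362.01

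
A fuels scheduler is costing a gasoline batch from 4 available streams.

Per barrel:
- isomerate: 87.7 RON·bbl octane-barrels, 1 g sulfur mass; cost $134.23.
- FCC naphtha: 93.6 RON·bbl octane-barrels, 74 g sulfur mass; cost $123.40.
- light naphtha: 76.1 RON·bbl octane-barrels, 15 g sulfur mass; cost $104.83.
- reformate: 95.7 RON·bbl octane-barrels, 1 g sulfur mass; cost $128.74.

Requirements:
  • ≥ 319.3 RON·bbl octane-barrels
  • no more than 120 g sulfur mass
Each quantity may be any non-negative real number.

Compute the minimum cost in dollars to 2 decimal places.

$425.52

Let x1 = barrels of isomerate, x2 = barrels of FCC naphtha, x3 = barrels of light naphtha, x4 = barrels of reformate.
Minimise 134.23x1 + 123.4x2 + 104.83x3 + 128.74x4 s.t.:
  87.7x1 + 93.6x2 + 76.1x3 + 95.7x4 ≥ 319.3   (octane-barrels)
  1x1 + 74x2 + 15x3 + 1x4 ≤ 120   (sulfur mass)
  x1, x2, x3, x4 ≥ 0.
The minimum-cost mix takes nothing from isomerate, light naphtha — only FCC naphtha, reformate. The octane-barrels and sulfur mass requirements are met with equality.
Optimal quantities: FCC naphtha = 1.59765 barrels, reformate = 1.77388 barrels.
Cost = 123.4·1.59765 + 128.74·1.77388 = 425.5193.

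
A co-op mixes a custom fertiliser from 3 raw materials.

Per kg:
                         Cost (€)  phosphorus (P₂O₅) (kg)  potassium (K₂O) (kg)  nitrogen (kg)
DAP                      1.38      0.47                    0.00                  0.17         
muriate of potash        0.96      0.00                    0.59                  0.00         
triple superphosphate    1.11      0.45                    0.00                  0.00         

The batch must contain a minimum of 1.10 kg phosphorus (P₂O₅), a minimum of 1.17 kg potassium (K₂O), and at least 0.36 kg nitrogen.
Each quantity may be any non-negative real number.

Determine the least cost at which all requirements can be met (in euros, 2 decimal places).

Let x1 = kg of DAP, x2 = kg of muriate of potash, x3 = kg of triple superphosphate.
min 1.38x1 + 0.96x2 + 1.11x3 with:
  0.47x1 + 0.45x3 ≥ 1.1   (phosphorus (P₂O₅))
  0.59x2 ≥ 1.17   (potassium (K₂O))
  0.17x1 ≥ 0.36   (nitrogen)
  x1, x2, x3 ≥ 0.
All 3 inputs are positive at the optimum. Binding constraints: phosphorus (P₂O₅), potassium (K₂O), nitrogen.
Optimal quantities: DAP = 2.118 kg, muriate of potash = 1.983 kg, triple superphosphate = 0.2327 kg.
Hence cost = 1.38·2.118 + 0.96·1.983 + 1.11·0.2327 = €5.0848.

€5.08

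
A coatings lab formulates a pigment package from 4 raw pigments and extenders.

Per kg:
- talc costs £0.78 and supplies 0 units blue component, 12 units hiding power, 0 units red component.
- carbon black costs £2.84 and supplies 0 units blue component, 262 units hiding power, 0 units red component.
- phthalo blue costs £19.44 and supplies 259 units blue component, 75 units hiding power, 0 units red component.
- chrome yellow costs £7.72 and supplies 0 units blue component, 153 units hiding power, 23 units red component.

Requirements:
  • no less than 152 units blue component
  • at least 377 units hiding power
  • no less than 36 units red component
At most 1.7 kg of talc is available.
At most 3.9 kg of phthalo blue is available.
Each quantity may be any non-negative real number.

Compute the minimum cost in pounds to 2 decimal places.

Let x1 = kg of talc, x2 = kg of carbon black, x3 = kg of phthalo blue, x4 = kg of chrome yellow.
min 0.78x1 + 2.84x2 + 19.44x3 + 7.72x4 subject to:
  259x3 ≥ 152   (blue component)
  12x1 + 262x2 + 75x3 + 153x4 ≥ 377   (hiding power)
  23x4 ≥ 36   (red component)
  x1 ≤ 1.7
  x3 ≤ 3.9
  x1, x2, x3, x4 ≥ 0.
At the optimum only carbon black, phthalo blue, chrome yellow are positive (talc = 0). Binding constraints: blue component, hiding power, red component.
Optimal quantities: carbon black = 0.35689 kg, phthalo blue = 0.58687 kg, chrome yellow = 1.5652 kg.
Total cost: 2.84·0.35689 + 19.44·0.58687 + 7.72·1.5652 = 24.5057.

£24.51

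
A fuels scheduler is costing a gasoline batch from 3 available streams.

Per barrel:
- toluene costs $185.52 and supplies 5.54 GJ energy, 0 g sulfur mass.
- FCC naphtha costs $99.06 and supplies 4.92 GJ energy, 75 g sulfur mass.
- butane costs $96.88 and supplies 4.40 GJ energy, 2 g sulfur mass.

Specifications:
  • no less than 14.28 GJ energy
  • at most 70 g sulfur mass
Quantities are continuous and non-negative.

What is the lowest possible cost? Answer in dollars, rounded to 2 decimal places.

$306.33

This is a linear program. Let x1 = barrels of toluene, x2 = barrels of FCC naphtha, x3 = barrels of butane.
min 185.52x1 + 99.06x2 + 96.88x3 s.t.:
  5.54x1 + 4.92x2 + 4.4x3 ≥ 14.28   (energy)
  75x2 + 2x3 ≤ 70   (sulfur mass)
  x1, x2, x3 ≥ 0.
The cheapest feasible vertex uses only FCC naphtha, butane; toluene is not used. There the energy and sulfur mass constraints are tight.
Optimal quantities: FCC naphtha = 0.87281 barrels, butane = 2.2695 barrels.
Hence cost = 99.06·0.87281 + 96.88·2.2695 = $306.3297.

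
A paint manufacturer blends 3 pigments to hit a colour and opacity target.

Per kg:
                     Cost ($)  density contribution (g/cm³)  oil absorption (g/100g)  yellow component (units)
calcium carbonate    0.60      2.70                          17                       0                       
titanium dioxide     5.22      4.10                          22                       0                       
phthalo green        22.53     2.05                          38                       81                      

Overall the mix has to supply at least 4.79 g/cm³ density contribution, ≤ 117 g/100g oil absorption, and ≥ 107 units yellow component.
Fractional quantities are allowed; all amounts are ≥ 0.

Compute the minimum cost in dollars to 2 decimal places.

Let x1 = kg of calcium carbonate, x2 = kg of titanium dioxide, x3 = kg of phthalo green.
Minimize 0.6x1 + 5.22x2 + 22.53x3 s.t.:
  2.7x1 + 4.1x2 + 2.05x3 ≥ 4.79   (density contribution)
  17x1 + 22x2 + 38x3 ≤ 117   (oil absorption)
  81x3 ≥ 107   (yellow component)
  x1, x2, x3 ≥ 0.
At the optimum only calcium carbonate, phthalo green are positive (titanium dioxide = 0). There the density contribution and yellow component constraints are tight.
So calcium carbonate = 0.7711 kg, phthalo green = 1.321 kg.
Hence cost = 0.6·0.7711 + 22.53·1.321 = $30.2248.

$30.22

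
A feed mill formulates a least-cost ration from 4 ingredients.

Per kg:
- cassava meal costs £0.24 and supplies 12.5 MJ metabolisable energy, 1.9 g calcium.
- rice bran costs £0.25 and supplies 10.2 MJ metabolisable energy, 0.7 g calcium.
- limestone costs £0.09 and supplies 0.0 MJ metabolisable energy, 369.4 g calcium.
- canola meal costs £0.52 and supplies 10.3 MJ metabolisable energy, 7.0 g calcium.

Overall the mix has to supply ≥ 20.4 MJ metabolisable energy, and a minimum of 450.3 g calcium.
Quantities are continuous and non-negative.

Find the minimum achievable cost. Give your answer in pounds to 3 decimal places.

£0.501

Treat it as an LP. Let x1 = kg of cassava meal, x2 = kg of rice bran, x3 = kg of limestone, x4 = kg of canola meal.
Minimize 0.24x1 + 0.25x2 + 0.09x3 + 0.52x4 s.t.:
  12.5x1 + 10.2x2 + 10.3x4 ≥ 20.4   (metabolisable energy)
  1.9x1 + 0.7x2 + 369.4x3 + 7x4 ≥ 450.3   (calcium)
  x1, x2, x3, x4 ≥ 0.
At the optimum only cassava meal, limestone are positive (rice bran, canola meal = 0). Binding constraints: metabolisable energy and calcium.
Solving gives x1 = 1.632, x3 = 1.211.
Hence cost = 0.24·1.632 + 0.09·1.211 = £0.50067.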